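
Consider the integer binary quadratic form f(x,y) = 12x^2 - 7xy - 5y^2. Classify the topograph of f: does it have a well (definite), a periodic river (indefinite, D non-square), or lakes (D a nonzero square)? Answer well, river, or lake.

D = b²−4ac = (-7)² − 4·12·(-5) = 289
D = 17² is a perfect square ⇒ form factors over ℤ ⇒ lakes

lake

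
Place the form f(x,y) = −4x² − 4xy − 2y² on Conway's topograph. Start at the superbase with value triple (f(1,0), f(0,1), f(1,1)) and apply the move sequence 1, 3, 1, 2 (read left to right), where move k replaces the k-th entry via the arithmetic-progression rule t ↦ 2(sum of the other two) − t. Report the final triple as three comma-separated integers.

start (-4,-2,-10) = (f(1,0),f(0,1),f(1,1))
replace slot 1: 2·((-2)+(-10)) − (-4) = -20 → (-20,-2,-10)
replace slot 3: 2·((-20)+(-2)) − (-10) = -34 → (-20,-2,-34)
replace slot 1: 2·((-2)+(-34)) − (-20) = -52 → (-52,-2,-34)
replace slot 2: 2·((-52)+(-34)) − (-2) = -170 → (-52,-170,-34)

-52,-170,-34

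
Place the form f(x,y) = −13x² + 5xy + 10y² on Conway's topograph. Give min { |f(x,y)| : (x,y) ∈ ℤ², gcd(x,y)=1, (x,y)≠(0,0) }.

river: ρ → (10,15,-8)
river: ρ → (-8,17,8)
river: ρ → (8,15,-10)
river: ρ → (-10,5,13)
river: ρ → (13,21,-2)
river: ρ → (-2,23,2)
river: ρ → (2,21,-13)
river: ρ → (-13,5,10)
closes: descent 0, river 8
min |a| on river = 2

2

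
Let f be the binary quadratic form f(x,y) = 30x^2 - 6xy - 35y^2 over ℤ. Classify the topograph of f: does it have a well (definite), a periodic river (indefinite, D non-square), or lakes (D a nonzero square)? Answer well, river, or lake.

D = b²−4ac = (-6)² − 4·30·(-35) = 4236
D > 0 non-square ⇒ indefinite ⇒ periodic river

river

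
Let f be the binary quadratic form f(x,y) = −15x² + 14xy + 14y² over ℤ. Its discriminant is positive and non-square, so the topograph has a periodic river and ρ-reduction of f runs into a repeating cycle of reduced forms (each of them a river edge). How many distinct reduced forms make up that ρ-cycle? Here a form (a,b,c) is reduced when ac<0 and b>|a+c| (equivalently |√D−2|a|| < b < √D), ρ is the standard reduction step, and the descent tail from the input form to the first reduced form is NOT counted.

D = 1036, ⌊√D⌋ = 32
river: ρ → (14,14,-15)
river: ρ → (-15,16,13)
river: ρ → (13,10,-18)
river: ρ → (-18,26,5)
river: ρ → (5,24,-23)
river: ρ → (-23,22,6)
river: ρ → (6,26,-15)
river: ρ → (-15,4,17)
river: ρ → (17,30,-2)
river: ρ → (-2,30,17)
river: ρ → (17,4,-15)
river: ρ → (-15,26,6)
river: ρ → (6,22,-23)
river: ρ → (-23,24,5)
river: ρ → (5,26,-18)
river: ρ → (-18,10,13)
river: ρ → (13,16,-15)
river: ρ → (-15,14,14)
ρ-cycle length = 18 (tail of 0 descent steps not counted)

18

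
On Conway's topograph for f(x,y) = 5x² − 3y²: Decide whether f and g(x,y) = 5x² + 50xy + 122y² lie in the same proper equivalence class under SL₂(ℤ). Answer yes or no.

D₁ = 60, D₂ = 60
river cycle of f (length 2): (-3, 6, 2), (2, 6, -3)
river cycle of g (length 2): (-3, 6, 2), (2, 6, -3)
cycles coincide ⇒ equivalent

yes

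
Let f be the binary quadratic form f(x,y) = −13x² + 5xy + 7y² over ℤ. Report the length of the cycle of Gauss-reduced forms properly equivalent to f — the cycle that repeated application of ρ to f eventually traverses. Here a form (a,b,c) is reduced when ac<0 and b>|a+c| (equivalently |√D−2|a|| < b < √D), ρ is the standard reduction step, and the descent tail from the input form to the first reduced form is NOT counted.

D = 389, ⌊√D⌋ = 19
descent: ρ → (7,9,-11)  [lands on river]
river: ρ → (-11,13,5)
river: ρ → (5,17,-5)
river: ρ → (-5,13,11)
river: ρ → (11,9,-7)
river: ρ → (-7,19,1)
river: ρ → (1,19,-7)
river: ρ → (-7,9,11)
river: ρ → (11,13,-5)
river: ρ → (-5,17,5)
river: ρ → (5,13,-11)
river: ρ → (-11,9,7)
river: ρ → (7,19,-1)
river: ρ → (-1,19,7)
ρ-cycle length = 14 (tail of 1 descent step not counted)

14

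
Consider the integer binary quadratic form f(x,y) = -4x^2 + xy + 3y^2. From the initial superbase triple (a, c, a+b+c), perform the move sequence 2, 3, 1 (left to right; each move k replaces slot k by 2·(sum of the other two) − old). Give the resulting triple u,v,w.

start (-4,3,0) = (f(1,0),f(0,1),f(1,1))
replace slot 2: 2·((-4)+0) − 3 = -11 → (-4,-11,0)
replace slot 3: 2·((-4)+(-11)) − 0 = -30 → (-4,-11,-30)
replace slot 1: 2·((-11)+(-30)) − (-4) = -78 → (-78,-11,-30)

-78,-11,-30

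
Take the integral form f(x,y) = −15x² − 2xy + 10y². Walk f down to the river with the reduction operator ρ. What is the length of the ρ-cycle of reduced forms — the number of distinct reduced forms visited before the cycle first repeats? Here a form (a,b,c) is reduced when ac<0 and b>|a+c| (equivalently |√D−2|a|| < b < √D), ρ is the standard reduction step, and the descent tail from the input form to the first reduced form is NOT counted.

D = 604, ⌊√D⌋ = 24
descent: ρ → (10,22,-3)  [lands on river]
river: ρ → (-3,20,17)
river: ρ → (17,14,-6)
river: ρ → (-6,22,5)
river: ρ → (5,18,-14)
river: ρ → (-14,10,9)
river: ρ → (9,8,-15)
river: ρ → (-15,22,2)
river: ρ → (2,22,-15)
river: ρ → (-15,8,9)
river: ρ → (9,10,-14)
river: ρ → (-14,18,5)
river: ρ → (5,22,-6)
river: ρ → (-6,14,17)
river: ρ → (17,20,-3)
river: ρ → (-3,22,10)
river: ρ → (10,18,-7)
river: ρ → (-7,24,1)
river: ρ → (1,24,-7)
river: ρ → (-7,18,10)
ρ-cycle length = 20 (tail of 1 descent step not counted)

20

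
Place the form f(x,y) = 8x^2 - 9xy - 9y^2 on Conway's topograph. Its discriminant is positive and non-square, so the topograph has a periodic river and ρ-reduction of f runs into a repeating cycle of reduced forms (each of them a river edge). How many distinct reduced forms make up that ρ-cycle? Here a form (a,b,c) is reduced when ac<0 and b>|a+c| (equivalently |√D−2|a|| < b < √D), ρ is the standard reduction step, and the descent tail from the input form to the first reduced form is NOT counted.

D = 369, ⌊√D⌋ = 19
descent: ρ → (-9,9,8)  [lands on river]
river: ρ → (8,7,-10)
river: ρ → (-10,13,5)
river: ρ → (5,17,-4)
river: ρ → (-4,15,9)
river: ρ → (9,3,-10)
river: ρ → (-10,17,2)
river: ρ → (2,19,-1)
river: ρ → (-1,19,2)
river: ρ → (2,17,-10)
river: ρ → (-10,3,9)
river: ρ → (9,15,-4)
river: ρ → (-4,17,5)
river: ρ → (5,13,-10)
river: ρ → (-10,7,8)
river: ρ → (8,9,-9)
ρ-cycle length = 16 (tail of 1 descent step not counted)

16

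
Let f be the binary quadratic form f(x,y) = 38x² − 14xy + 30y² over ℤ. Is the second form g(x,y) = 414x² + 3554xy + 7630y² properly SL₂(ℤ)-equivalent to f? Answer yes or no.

D₁ = -4364, D₂ = -4364
f: flip: (38,-14,30)→(30,14,38)
f: reduced (well bottom): (30,14,38) with a≤c, −a<b≤a
g: translate: b→242 (≡3554 mod 828), so (414,3554,7630)→(414,242,38)
g: flip: (414,242,38)→(38,-242,414)
g: translate: b→-14 (≡-242 mod 76), so (38,-242,414)→(38,-14,30)
g: flip: (38,-14,30)→(30,14,38)
g: reduced (well bottom): (30,14,38) with a≤c, −a<b≤a
reduced forms (30, 14, 38) vs (30, 14, 38) ⇒ equivalent

yes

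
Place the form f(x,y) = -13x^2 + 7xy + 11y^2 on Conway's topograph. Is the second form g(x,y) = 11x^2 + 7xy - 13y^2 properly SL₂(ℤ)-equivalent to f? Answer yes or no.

D₁ = 621, D₂ = 621
river cycle of f (length 4): (11, 15, -9), (-9, 21, 5), (5, 19, -13), (-13, 7, 11)
river cycle of g (length 4): (-13, 19, 5), (5, 21, -9), (-9, 15, 11), (11, 7, -13)
cycles differ ⇒ inequivalent

no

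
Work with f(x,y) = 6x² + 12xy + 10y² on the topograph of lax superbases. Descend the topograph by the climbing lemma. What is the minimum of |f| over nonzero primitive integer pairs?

translate: b→0 (≡12 mod 12), so (6,12,10)→(6,0,4)
flip: (6,0,4)→(4,0,6)
reduced (well bottom): (4,0,6) with a≤c, −a<b≤a
well minimum = a = 4

4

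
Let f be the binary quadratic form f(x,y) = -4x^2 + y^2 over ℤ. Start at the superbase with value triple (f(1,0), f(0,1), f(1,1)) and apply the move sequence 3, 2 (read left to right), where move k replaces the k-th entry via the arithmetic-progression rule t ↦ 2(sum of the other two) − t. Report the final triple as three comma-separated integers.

start (-4,1,-3) = (f(1,0),f(0,1),f(1,1))
replace slot 3: 2·((-4)+1) − (-3) = -3 → (-4,1,-3)
replace slot 2: 2·((-4)+(-3)) − 1 = -15 → (-4,-15,-3)

-4,-15,-3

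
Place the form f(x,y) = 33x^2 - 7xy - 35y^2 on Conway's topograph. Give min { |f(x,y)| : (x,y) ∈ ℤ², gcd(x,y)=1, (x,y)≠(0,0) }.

descent: ρ → (-35,7,33)  [lands on river]
river: ρ → (33,59,-9)
river: ρ → (-9,67,5)
river: ρ → (5,63,-35)
closes: descent 1, river 4
min |a| on river = 5

5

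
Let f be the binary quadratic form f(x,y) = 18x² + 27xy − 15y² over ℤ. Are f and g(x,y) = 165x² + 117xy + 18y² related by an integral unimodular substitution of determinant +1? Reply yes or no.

D₁ = 1809, D₂ = 1809
river cycle of f (length 14): (-15, 33, 12), (12, 39, -6), (-6, 33, 30), (30, 27, -9), (-9, 27, 30), (30, 33, -6), (-6, 39, 12), (12, 33, -15), (-15, 27, 18), (18, 9, -24), … (4 more)
river cycle of g (length 14): (18, 27, -15), (-15, 33, 12), (12, 39, -6), (-6, 33, 30), (30, 27, -9), (-9, 27, 30), (30, 33, -6), (-6, 39, 12), (12, 33, -15), (-15, 27, 18), … (4 more)
cycles coincide ⇒ equivalent

yes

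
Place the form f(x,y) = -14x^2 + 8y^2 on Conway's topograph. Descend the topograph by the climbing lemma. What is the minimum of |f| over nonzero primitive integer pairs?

descent: ρ → (8,16,-6)  [lands on river]
river: ρ → (-6,20,2)
river: ρ → (2,20,-6)
river: ρ → (-6,16,8)
closes: descent 1, river 4
min |a| on river = 2

2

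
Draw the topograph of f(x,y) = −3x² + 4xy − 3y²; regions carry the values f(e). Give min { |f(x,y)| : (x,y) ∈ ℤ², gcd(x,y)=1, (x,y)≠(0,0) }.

translate: b→2 (≡-4 mod 6), so (3,-4,3)→(3,2,2)
flip: (3,2,2)→(2,-2,3)
translate: b→2 (≡-2 mod 4), so (2,-2,3)→(2,2,3)
reduced (well bottom): (2,2,3) with a≤c, −a<b≤a
well minimum |f| = |-2| = 2 (negative-definite)

2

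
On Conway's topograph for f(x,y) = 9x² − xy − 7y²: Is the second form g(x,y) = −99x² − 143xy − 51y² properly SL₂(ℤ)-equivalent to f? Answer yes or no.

D₁ = 253, D₂ = 253
river cycle of f (length 6): (-7, 15, 1), (1, 15, -7), (-7, 13, 3), (3, 11, -11), (-11, 11, 3), (3, 13, -7)
river cycle of g (length 6): (-7, 15, 1), (1, 15, -7), (-7, 13, 3), (3, 11, -11), (-11, 11, 3), (3, 13, -7)
cycles coincide ⇒ equivalent

yes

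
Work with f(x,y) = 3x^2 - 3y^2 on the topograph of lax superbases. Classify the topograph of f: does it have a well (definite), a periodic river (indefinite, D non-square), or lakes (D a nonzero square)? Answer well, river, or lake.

D = b²−4ac = 0² − 4·3·(-3) = 36
D = 6² is a perfect square ⇒ form factors over ℤ ⇒ lakes

lake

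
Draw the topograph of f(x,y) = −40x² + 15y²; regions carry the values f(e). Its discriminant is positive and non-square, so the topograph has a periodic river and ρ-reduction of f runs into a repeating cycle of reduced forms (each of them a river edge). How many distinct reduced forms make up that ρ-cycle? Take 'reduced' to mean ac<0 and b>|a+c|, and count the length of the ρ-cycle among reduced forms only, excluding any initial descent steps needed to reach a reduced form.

D = 2400, ⌊√D⌋ = 48
descent: ρ → (15,30,-25)  [lands on river]
river: ρ → (-25,20,20)
river: ρ → (20,20,-25)
river: ρ → (-25,30,15)
ρ-cycle length = 4 (tail of 1 descent step not counted)

4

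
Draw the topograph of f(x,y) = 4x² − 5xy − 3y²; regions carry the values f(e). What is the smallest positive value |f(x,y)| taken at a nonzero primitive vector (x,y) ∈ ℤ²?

descent: ρ → (-3,5,4)  [lands on river]
river: ρ → (4,3,-4)
river: ρ → (-4,5,3)
river: ρ → (3,7,-2)
river: ρ → (-2,5,6)
river: ρ → (6,7,-1)
river: ρ → (-1,7,6)
river: ρ → (6,5,-2)
river: ρ → (-2,7,3)
river: ρ → (3,5,-4)
river: ρ → (-4,3,4)
river: ρ → (4,5,-3)
river: ρ → (-3,7,2)
river: ρ → (2,5,-6)
river: ρ → (-6,7,1)
river: ρ → (1,7,-6)
river: ρ → (-6,5,2)
river: ρ → (2,7,-3)
closes: descent 1, river 18
min |a| on river = 1

1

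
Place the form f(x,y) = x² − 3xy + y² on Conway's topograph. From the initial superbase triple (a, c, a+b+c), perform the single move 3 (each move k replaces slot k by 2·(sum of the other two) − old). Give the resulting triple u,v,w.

start (1,1,-1) = (f(1,0),f(0,1),f(1,1))
replace slot 3: 2·(1+1) − (-1) = 5 → (1,1,5)

1,1,5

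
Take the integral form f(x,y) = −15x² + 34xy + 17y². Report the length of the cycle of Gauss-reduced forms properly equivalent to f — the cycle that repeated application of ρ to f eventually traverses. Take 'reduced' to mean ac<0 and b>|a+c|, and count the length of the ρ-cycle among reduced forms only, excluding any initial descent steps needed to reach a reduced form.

D = 2176, ⌊√D⌋ = 46
river: ρ → (17,34,-15)
river: ρ → (-15,26,25)
river: ρ → (25,24,-16)
river: ρ → (-16,40,9)
river: ρ → (9,32,-32)
river: ρ → (-32,32,9)
river: ρ → (9,40,-16)
river: ρ → (-16,24,25)
river: ρ → (25,26,-15)
river: ρ → (-15,34,17)
ρ-cycle length = 10 (tail of 0 descent steps not counted)

10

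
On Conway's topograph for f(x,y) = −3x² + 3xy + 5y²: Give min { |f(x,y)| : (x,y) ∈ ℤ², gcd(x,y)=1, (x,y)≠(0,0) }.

river: ρ → (5,7,-1)
river: ρ → (-1,7,5)
river: ρ → (5,3,-3)
river: ρ → (-3,3,5)
closes: descent 0, river 4
min |a| on river = 1

1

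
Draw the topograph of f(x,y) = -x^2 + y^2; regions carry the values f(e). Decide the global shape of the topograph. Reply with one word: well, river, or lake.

D = b²−4ac = 0² − 4·(-1)·1 = 4
D = 2² is a perfect square ⇒ form factors over ℤ ⇒ lakes

lake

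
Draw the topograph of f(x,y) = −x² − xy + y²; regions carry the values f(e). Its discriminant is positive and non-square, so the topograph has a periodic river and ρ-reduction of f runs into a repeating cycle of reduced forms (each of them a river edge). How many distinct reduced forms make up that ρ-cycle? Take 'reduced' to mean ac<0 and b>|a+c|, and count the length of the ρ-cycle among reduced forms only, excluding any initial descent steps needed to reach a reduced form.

D = 5, ⌊√D⌋ = 2
descent: ρ → (1,1,-1)  [lands on river]
river: ρ → (-1,1,1)
ρ-cycle length = 2 (tail of 1 descent step not counted)

2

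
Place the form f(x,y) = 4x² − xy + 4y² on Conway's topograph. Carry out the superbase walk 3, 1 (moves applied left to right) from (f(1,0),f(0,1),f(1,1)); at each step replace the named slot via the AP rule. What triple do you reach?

start (4,4,7) = (f(1,0),f(0,1),f(1,1))
replace slot 3: 2·(4+4) − 7 = 9 → (4,4,9)
replace slot 1: 2·(4+9) − 4 = 22 → (22,4,9)

22,4,9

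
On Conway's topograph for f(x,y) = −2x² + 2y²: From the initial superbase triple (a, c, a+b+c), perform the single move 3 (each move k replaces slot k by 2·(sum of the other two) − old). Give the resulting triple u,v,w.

start (-2,2,0) = (f(1,0),f(0,1),f(1,1))
replace slot 3: 2·((-2)+2) − 0 = 0 → (-2,2,0)

-2,2,0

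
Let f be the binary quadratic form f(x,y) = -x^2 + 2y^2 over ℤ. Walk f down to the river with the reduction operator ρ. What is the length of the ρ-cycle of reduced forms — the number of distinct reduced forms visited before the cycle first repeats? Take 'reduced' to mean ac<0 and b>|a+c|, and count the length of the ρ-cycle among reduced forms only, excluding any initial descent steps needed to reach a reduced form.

D = 8, ⌊√D⌋ = 2
descent: ρ → (2,0,-1)
descent: ρ → (-1,2,1)  [lands on river]
river: ρ → (1,2,-1)
ρ-cycle length = 2 (tail of 2 descent steps not counted)

2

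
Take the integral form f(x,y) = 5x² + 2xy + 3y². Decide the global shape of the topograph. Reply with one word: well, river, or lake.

D = b²−4ac = 2² − 4·5·3 = -56
D < 0 ⇒ definite ⇒ every region one sign ⇒ single well

well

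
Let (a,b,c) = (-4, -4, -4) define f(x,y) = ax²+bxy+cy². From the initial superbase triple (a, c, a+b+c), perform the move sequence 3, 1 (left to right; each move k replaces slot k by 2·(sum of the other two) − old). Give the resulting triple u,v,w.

start (-4,-4,-12) = (f(1,0),f(0,1),f(1,1))
replace slot 3: 2·((-4)+(-4)) − (-12) = -4 → (-4,-4,-4)
replace slot 1: 2·((-4)+(-4)) − (-4) = -12 → (-12,-4,-4)

-12,-4,-4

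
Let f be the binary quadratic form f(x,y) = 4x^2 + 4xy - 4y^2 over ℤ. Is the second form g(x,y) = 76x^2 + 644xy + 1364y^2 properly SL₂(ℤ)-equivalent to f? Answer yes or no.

D₁ = 80, D₂ = 80
river cycle of f (length 2): (-4, 4, 4), (4, 4, -4)
river cycle of g (length 2): (4, 4, -4), (-4, 4, 4)
cycles coincide ⇒ equivalent

yes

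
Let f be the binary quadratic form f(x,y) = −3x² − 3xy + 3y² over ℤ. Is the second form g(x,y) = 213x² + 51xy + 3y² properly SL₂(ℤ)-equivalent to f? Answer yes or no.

D₁ = 45, D₂ = 45
river cycle of f (length 2): (3, 3, -3), (-3, 3, 3)
river cycle of g (length 2): (3, 3, -3), (-3, 3, 3)
cycles coincide ⇒ equivalent

yes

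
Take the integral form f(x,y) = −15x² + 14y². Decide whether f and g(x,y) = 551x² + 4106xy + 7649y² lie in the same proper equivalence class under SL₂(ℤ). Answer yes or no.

D₁ = 840, D₂ = 840
river cycle of f (length 2): (14, 28, -1), (-1, 28, 14)
river cycle of g (length 2): (-1, 28, 14), (14, 28, -1)
cycles coincide ⇒ equivalent

yes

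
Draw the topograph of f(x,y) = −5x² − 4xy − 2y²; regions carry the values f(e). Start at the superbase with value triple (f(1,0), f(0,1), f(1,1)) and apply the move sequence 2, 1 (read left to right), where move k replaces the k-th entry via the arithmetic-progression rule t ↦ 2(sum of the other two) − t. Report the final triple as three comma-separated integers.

start (-5,-2,-11) = (f(1,0),f(0,1),f(1,1))
replace slot 2: 2·((-5)+(-11)) − (-2) = -30 → (-5,-30,-11)
replace slot 1: 2·((-30)+(-11)) − (-5) = -77 → (-77,-30,-11)

-77,-30,-11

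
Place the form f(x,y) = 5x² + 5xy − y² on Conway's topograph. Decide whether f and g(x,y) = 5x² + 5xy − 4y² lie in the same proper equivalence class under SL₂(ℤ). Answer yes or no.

D₁ = 45, D₂ = 105
discriminants differ ⇒ not SL₂(ℤ)-equivalent

no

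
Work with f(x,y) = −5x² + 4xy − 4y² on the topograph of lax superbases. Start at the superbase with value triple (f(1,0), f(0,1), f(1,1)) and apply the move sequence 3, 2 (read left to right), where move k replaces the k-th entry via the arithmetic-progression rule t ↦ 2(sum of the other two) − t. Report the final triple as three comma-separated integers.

start (-5,-4,-5) = (f(1,0),f(0,1),f(1,1))
replace slot 3: 2·((-5)+(-4)) − (-5) = -13 → (-5,-4,-13)
replace slot 2: 2·((-5)+(-13)) − (-4) = -32 → (-5,-32,-13)

-5,-32,-13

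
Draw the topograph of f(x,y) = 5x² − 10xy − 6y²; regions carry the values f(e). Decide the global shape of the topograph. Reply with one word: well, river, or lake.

D = b²−4ac = (-10)² − 4·5·(-6) = 220
D > 0 non-square ⇒ indefinite ⇒ periodic river

river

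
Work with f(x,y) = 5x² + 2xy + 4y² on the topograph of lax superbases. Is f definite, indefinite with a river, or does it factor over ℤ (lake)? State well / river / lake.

D = b²−4ac = 2² − 4·5·4 = -76
D < 0 ⇒ definite ⇒ every region one sign ⇒ single well

well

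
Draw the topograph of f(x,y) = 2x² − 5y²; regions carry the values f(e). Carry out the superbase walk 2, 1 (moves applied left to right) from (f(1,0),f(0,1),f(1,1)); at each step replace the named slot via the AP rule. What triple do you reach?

start (2,-5,-3) = (f(1,0),f(0,1),f(1,1))
replace slot 2: 2·(2+(-3)) − (-5) = 3 → (2,3,-3)
replace slot 1: 2·(3+(-3)) − 2 = -2 → (-2,3,-3)

-2,3,-3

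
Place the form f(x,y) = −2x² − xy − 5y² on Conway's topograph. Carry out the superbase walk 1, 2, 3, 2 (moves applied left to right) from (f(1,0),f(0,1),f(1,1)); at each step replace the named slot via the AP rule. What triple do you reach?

start (-2,-5,-8) = (f(1,0),f(0,1),f(1,1))
replace slot 1: 2·((-5)+(-8)) − (-2) = -24 → (-24,-5,-8)
replace slot 2: 2·((-24)+(-8)) − (-5) = -59 → (-24,-59,-8)
replace slot 3: 2·((-24)+(-59)) − (-8) = -158 → (-24,-59,-158)
replace slot 2: 2·((-24)+(-158)) − (-59) = -305 → (-24,-305,-158)

-24,-305,-158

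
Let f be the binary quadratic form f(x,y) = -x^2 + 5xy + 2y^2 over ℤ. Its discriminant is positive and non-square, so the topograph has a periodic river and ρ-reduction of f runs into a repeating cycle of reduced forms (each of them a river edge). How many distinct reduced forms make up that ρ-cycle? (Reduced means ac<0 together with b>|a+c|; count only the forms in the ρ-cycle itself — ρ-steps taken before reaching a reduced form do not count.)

D = 33, ⌊√D⌋ = 5
river: ρ → (2,3,-3)
river: ρ → (-3,3,2)
river: ρ → (2,5,-1)
river: ρ → (-1,5,2)
ρ-cycle length = 4 (tail of 0 descent steps not counted)

4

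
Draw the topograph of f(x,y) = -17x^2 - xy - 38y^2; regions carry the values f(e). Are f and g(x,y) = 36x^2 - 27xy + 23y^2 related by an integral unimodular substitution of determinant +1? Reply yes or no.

D₁ = -2583, D₂ = -2583
f is negative-definite; reduce −f:
−f: reduced (well bottom): (17,1,38) with a≤c, −a<b≤a
flip sign back: reduced form of f is (-17,-1,-38)
g: flip: (36,-27,23)→(23,27,36)
g: translate: b→-19 (≡27 mod 46), so (23,27,36)→(23,-19,32)
g: reduced (well bottom): (23,-19,32) with a≤c, −a<b≤a
reduced forms (-17, -1, -38) vs (23, -19, 32) ⇒ inequivalent

no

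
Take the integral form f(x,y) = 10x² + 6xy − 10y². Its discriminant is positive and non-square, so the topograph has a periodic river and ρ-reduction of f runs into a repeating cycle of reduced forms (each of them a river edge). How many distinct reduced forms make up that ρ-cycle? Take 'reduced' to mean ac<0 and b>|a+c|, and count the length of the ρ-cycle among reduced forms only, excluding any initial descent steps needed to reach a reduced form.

D = 436, ⌊√D⌋ = 20
river: ρ → (-10,14,6)
river: ρ → (6,10,-14)
river: ρ → (-14,18,2)
river: ρ → (2,18,-14)
river: ρ → (-14,10,6)
river: ρ → (6,14,-10)
river: ρ → (-10,6,10)
river: ρ → (10,14,-6)
river: ρ → (-6,10,14)
river: ρ → (14,18,-2)
river: ρ → (-2,18,14)
river: ρ → (14,10,-6)
river: ρ → (-6,14,10)
river: ρ → (10,6,-10)
ρ-cycle length = 14 (tail of 0 descent steps not counted)

14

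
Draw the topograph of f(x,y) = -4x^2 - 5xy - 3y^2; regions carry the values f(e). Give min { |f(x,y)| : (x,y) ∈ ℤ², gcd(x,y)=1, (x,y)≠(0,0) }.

translate: b→-3 (≡5 mod 8), so (4,5,3)→(4,-3,2)
flip: (4,-3,2)→(2,3,4)
translate: b→-1 (≡3 mod 4), so (2,3,4)→(2,-1,3)
reduced (well bottom): (2,-1,3) with a≤c, −a<b≤a
well minimum |f| = |-2| = 2 (negative-definite)

2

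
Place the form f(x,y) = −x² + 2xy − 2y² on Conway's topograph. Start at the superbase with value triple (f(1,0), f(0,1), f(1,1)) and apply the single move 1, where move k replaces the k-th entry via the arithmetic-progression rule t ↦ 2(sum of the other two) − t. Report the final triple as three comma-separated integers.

start (-1,-2,-1) = (f(1,0),f(0,1),f(1,1))
replace slot 1: 2·((-2)+(-1)) − (-1) = -5 → (-5,-2,-1)

-5,-2,-1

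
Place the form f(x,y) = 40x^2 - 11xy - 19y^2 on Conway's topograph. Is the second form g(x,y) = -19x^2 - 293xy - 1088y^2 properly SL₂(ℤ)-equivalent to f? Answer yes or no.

D₁ = 3161, D₂ = 3161
river cycle of f (length 26): (-19, 49, 10), (10, 51, -14), (-14, 33, 37), (37, 41, -10), (-10, 39, 41), (41, 43, -8), (-8, 53, 11), (11, 35, -44), (-44, 53, 2), (2, 55, -17), … (16 more)
river cycle of g (length 26): (-19, 49, 10), (10, 51, -14), (-14, 33, 37), (37, 41, -10), (-10, 39, 41), (41, 43, -8), (-8, 53, 11), (11, 35, -44), (-44, 53, 2), (2, 55, -17), … (16 more)
cycles coincide ⇒ equivalent

yes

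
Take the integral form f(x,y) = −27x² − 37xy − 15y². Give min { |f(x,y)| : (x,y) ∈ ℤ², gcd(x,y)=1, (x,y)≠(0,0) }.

translate: b→-17 (≡37 mod 54), so (27,37,15)→(27,-17,5)
flip: (27,-17,5)→(5,17,27)
translate: b→-3 (≡17 mod 10), so (5,17,27)→(5,-3,13)
reduced (well bottom): (5,-3,13) with a≤c, −a<b≤a
well minimum |f| = |-5| = 5 (negative-definite)

5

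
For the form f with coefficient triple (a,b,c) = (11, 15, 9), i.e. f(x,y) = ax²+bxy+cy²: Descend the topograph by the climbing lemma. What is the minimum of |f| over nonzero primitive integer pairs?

translate: b→-7 (≡15 mod 22), so (11,15,9)→(11,-7,5)
flip: (11,-7,5)→(5,7,11)
translate: b→-3 (≡7 mod 10), so (5,7,11)→(5,-3,9)
reduced (well bottom): (5,-3,9) with a≤c, −a<b≤a
well minimum = a = 5

5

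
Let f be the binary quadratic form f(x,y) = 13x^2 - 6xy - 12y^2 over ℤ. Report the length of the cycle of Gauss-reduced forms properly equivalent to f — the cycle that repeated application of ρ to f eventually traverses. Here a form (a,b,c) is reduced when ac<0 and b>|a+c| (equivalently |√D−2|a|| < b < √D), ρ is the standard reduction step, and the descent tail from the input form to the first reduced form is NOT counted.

D = 660, ⌊√D⌋ = 25
descent: ρ → (-12,6,13)  [lands on river]
river: ρ → (13,20,-5)
river: ρ → (-5,20,13)
river: ρ → (13,6,-12)
river: ρ → (-12,18,7)
river: ρ → (7,24,-3)
river: ρ → (-3,24,7)
river: ρ → (7,18,-12)
ρ-cycle length = 8 (tail of 1 descent step not counted)

8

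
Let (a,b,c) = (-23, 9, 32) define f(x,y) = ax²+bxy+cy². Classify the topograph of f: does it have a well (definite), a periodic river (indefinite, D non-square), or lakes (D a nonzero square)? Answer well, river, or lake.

D = b²−4ac = 9² − 4·(-23)·32 = 3025
D = 55² is a perfect square ⇒ form factors over ℤ ⇒ lakes

lake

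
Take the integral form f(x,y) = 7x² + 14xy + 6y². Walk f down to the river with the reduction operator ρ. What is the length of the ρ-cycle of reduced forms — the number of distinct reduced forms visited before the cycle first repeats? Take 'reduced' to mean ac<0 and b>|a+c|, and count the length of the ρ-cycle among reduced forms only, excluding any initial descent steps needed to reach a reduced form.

D = 28, ⌊√D⌋ = 5
descent: ρ → (6,-2,-1)
descent: ρ → (-1,4,3)  [lands on river]
river: ρ → (3,2,-2)
river: ρ → (-2,2,3)
river: ρ → (3,4,-1)
ρ-cycle length = 4 (tail of 2 descent steps not counted)

4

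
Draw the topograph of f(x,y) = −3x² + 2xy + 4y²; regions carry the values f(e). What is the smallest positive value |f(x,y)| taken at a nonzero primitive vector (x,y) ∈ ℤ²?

river: ρ → (4,6,-1)
river: ρ → (-1,6,4)
river: ρ → (4,2,-3)
river: ρ → (-3,4,3)
river: ρ → (3,2,-4)
river: ρ → (-4,6,1)
river: ρ → (1,6,-4)
river: ρ → (-4,2,3)
river: ρ → (3,4,-3)
river: ρ → (-3,2,4)
closes: descent 0, river 10
min |a| on river = 1

1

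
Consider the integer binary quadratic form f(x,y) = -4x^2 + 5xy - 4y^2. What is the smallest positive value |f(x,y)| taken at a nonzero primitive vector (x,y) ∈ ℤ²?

translate: b→3 (≡-5 mod 8), so (4,-5,4)→(4,3,3)
flip: (4,3,3)→(3,-3,4)
translate: b→3 (≡-3 mod 6), so (3,-3,4)→(3,3,4)
reduced (well bottom): (3,3,4) with a≤c, −a<b≤a
well minimum |f| = |-3| = 3 (negative-definite)

3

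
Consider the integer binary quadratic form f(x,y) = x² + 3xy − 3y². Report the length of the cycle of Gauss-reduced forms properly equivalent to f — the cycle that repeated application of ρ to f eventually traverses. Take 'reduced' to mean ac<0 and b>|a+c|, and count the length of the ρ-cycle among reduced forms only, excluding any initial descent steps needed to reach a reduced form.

D = 21, ⌊√D⌋ = 4
river: ρ → (-3,3,1)
river: ρ → (1,3,-3)
ρ-cycle length = 2 (tail of 0 descent steps not counted)

2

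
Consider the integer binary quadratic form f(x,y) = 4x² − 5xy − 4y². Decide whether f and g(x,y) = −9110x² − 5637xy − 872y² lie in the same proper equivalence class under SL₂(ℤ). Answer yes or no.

D₁ = 89, D₂ = 89
river cycle of f (length 14): (-4, 5, 4), (4, 3, -5), (-5, 7, 2), (2, 9, -1), (-1, 9, 2), (2, 7, -5), (-5, 3, 4), (4, 5, -4), (-4, 3, 5), (5, 7, -2), … (4 more)
river cycle of g (length 14): (-4, 5, 4), (4, 3, -5), (-5, 7, 2), (2, 9, -1), (-1, 9, 2), (2, 7, -5), (-5, 3, 4), (4, 5, -4), (-4, 3, 5), (5, 7, -2), … (4 more)
cycles coincide ⇒ equivalent

yes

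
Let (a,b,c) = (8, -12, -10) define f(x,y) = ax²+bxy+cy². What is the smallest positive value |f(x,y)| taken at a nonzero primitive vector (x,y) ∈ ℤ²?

descent: ρ → (-10,12,8)  [lands on river]
river: ρ → (8,20,-2)
river: ρ → (-2,20,8)
river: ρ → (8,12,-10)
river: ρ → (-10,8,10)
river: ρ → (10,12,-8)
river: ρ → (-8,20,2)
river: ρ → (2,20,-8)
river: ρ → (-8,12,10)
river: ρ → (10,8,-10)
closes: descent 1, river 10
min |a| on river = 2

2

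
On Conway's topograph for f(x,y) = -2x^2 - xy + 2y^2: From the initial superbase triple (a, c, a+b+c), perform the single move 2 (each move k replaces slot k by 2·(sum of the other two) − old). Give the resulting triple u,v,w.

start (-2,2,-1) = (f(1,0),f(0,1),f(1,1))
replace slot 2: 2·((-2)+(-1)) − 2 = -8 → (-2,-8,-1)

-2,-8,-1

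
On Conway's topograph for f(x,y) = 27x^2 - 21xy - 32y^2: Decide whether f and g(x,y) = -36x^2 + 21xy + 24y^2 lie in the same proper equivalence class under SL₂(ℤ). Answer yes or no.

D₁ = 3897, D₂ = 3897
river cycle of f (length 42): (-32, 21, 27), (27, 33, -26), (-26, 19, 34), (34, 49, -11), (-11, 61, 4), (4, 59, -26), (-26, 45, 18), (18, 27, -44), (-44, 61, 1), (1, 61, -44), … (32 more)
river cycle of g (length 46): (24, 27, -33), (-33, 39, 18), (18, 33, -39), (-39, 45, 12), (12, 51, -27), (-27, 57, 6), (6, 51, -54), (-54, 57, 3), (3, 57, -54), (-54, 51, 6), … (36 more)
cycles differ ⇒ inequivalent

no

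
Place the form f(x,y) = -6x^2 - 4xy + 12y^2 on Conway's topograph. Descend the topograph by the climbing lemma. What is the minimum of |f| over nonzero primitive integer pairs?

descent: ρ → (12,4,-6)
descent: ρ → (-6,8,10)  [lands on river]
river: ρ → (10,12,-4)
river: ρ → (-4,12,10)
river: ρ → (10,8,-6)
river: ρ → (-6,16,2)
river: ρ → (2,16,-6)
closes: descent 2, river 6
min |a| on river = 2

2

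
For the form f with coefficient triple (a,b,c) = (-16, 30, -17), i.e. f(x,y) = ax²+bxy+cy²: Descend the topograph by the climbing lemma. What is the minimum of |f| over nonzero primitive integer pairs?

translate: b→2 (≡-30 mod 32), so (16,-30,17)→(16,2,3)
flip: (16,2,3)→(3,-2,16)
reduced (well bottom): (3,-2,16) with a≤c, −a<b≤a
well minimum |f| = |-3| = 3 (negative-definite)

3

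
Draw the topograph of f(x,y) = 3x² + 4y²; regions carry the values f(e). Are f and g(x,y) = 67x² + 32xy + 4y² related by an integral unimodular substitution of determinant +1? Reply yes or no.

D₁ = -48, D₂ = -48
f: reduced (well bottom): (3,0,4) with a≤c, −a<b≤a
g: flip: (67,32,4)→(4,-32,67)
g: translate: b→0 (≡-32 mod 8), so (4,-32,67)→(4,0,3)
g: flip: (4,0,3)→(3,0,4)
g: reduced (well bottom): (3,0,4) with a≤c, −a<b≤a
reduced forms (3, 0, 4) vs (3, 0, 4) ⇒ equivalent

yes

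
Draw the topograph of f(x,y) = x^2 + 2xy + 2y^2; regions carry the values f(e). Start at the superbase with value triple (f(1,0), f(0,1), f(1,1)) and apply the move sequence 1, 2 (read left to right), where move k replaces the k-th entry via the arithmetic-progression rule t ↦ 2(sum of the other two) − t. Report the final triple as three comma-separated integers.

start (1,2,5) = (f(1,0),f(0,1),f(1,1))
replace slot 1: 2·(2+5) − 1 = 13 → (13,2,5)
replace slot 2: 2·(13+5) − 2 = 34 → (13,34,5)

13,34,5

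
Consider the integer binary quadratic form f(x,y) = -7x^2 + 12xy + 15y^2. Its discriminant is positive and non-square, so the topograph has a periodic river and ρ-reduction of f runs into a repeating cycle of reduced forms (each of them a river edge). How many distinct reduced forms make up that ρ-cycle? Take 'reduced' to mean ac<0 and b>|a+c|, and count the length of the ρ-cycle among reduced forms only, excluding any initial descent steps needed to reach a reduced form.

D = 564, ⌊√D⌋ = 23
river: ρ → (15,18,-4)
river: ρ → (-4,22,5)
river: ρ → (5,18,-12)
river: ρ → (-12,6,11)
river: ρ → (11,16,-7)
river: ρ → (-7,12,15)
ρ-cycle length = 6 (tail of 0 descent steps not counted)

6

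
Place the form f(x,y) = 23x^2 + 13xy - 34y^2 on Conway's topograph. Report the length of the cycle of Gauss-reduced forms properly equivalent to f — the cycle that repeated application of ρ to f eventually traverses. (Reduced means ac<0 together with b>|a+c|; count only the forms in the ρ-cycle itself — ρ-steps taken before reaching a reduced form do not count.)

D = 3297, ⌊√D⌋ = 57
river: ρ → (-34,55,2)
river: ρ → (2,57,-6)
river: ρ → (-6,51,29)
river: ρ → (29,7,-28)
river: ρ → (-28,49,8)
river: ρ → (8,47,-34)
river: ρ → (-34,21,21)
river: ρ → (21,21,-34)
river: ρ → (-34,47,8)
river: ρ → (8,49,-28)
river: ρ → (-28,7,29)
river: ρ → (29,51,-6)
river: ρ → (-6,57,2)
river: ρ → (2,55,-34)
river: ρ → (-34,13,23)
river: ρ → (23,33,-24)
river: ρ → (-24,15,32)
river: ρ → (32,49,-7)
river: ρ → (-7,49,32)
river: ρ → (32,15,-24)
river: ρ → (-24,33,23)
river: ρ → (23,13,-34)
ρ-cycle length = 22 (tail of 0 descent steps not counted)

22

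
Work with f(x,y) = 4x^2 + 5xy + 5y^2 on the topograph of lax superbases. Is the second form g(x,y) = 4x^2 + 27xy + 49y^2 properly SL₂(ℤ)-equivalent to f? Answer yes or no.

D₁ = -55, D₂ = -55
f: translate: b→-3 (≡5 mod 8), so (4,5,5)→(4,-3,4)
f: flip: (4,-3,4)→(4,3,4)
f: reduced (well bottom): (4,3,4) with a≤c, −a<b≤a
g: translate: b→3 (≡27 mod 8), so (4,27,49)→(4,3,4)
g: reduced (well bottom): (4,3,4) with a≤c, −a<b≤a
reduced forms (4, 3, 4) vs (4, 3, 4) ⇒ equivalent

yes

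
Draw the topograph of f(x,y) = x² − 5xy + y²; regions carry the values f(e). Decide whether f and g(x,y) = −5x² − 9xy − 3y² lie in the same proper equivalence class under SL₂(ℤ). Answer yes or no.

D₁ = 21, D₂ = 21
river cycle of f (length 2): (1, 3, -3), (-3, 3, 1)
river cycle of g (length 2): (-3, 3, 1), (1, 3, -3)
cycles coincide ⇒ equivalent

yes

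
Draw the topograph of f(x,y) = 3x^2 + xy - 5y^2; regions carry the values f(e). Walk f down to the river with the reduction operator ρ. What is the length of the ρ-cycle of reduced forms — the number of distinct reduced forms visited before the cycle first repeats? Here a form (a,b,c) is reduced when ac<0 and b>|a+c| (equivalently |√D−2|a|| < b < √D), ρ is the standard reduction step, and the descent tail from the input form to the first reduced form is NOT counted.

D = 61, ⌊√D⌋ = 7
descent: ρ → (-5,-1,3)
descent: ρ → (3,7,-1)  [lands on river]
river: ρ → (-1,7,3)
river: ρ → (3,5,-3)
river: ρ → (-3,7,1)
river: ρ → (1,7,-3)
river: ρ → (-3,5,3)
ρ-cycle length = 6 (tail of 2 descent steps not counted)

6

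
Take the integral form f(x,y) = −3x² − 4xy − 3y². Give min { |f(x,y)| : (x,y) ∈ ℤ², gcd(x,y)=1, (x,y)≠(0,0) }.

translate: b→-2 (≡4 mod 6), so (3,4,3)→(3,-2,2)
flip: (3,-2,2)→(2,2,3)
reduced (well bottom): (2,2,3) with a≤c, −a<b≤a
well minimum |f| = |-2| = 2 (negative-definite)

2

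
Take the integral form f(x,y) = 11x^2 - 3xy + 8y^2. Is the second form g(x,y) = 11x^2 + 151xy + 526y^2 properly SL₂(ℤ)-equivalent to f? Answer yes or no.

D₁ = -343, D₂ = -343
f: flip: (11,-3,8)→(8,3,11)
f: reduced (well bottom): (8,3,11) with a≤c, −a<b≤a
g: translate: b→-3 (≡151 mod 22), so (11,151,526)→(11,-3,8)
g: flip: (11,-3,8)→(8,3,11)
g: reduced (well bottom): (8,3,11) with a≤c, −a<b≤a
reduced forms (8, 3, 11) vs (8, 3, 11) ⇒ equivalent

yes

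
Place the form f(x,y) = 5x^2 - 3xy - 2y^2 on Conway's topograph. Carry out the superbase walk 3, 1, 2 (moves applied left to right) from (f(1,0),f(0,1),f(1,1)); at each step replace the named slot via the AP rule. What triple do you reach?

start (5,-2,0) = (f(1,0),f(0,1),f(1,1))
replace slot 3: 2·(5+(-2)) − 0 = 6 → (5,-2,6)
replace slot 1: 2·((-2)+6) − 5 = 3 → (3,-2,6)
replace slot 2: 2·(3+6) − (-2) = 20 → (3,20,6)

3,20,6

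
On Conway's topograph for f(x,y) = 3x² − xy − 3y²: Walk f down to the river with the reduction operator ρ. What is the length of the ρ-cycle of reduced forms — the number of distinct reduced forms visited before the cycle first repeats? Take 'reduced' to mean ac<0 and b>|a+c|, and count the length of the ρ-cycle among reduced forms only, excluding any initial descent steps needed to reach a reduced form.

D = 37, ⌊√D⌋ = 6
descent: ρ → (-3,1,3)  [lands on river]
river: ρ → (3,5,-1)
river: ρ → (-1,5,3)
river: ρ → (3,1,-3)
river: ρ → (-3,5,1)
river: ρ → (1,5,-3)
ρ-cycle length = 6 (tail of 1 descent step not counted)

6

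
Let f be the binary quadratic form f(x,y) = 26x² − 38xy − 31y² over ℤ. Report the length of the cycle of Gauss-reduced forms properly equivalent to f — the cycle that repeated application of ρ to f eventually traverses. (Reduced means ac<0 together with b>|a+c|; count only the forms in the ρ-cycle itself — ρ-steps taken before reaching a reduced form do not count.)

D = 4668, ⌊√D⌋ = 68
descent: ρ → (-31,38,26)  [lands on river]
river: ρ → (26,66,-3)
river: ρ → (-3,66,26)
river: ρ → (26,38,-31)
river: ρ → (-31,24,33)
river: ρ → (33,42,-22)
river: ρ → (-22,46,29)
river: ρ → (29,12,-39)
river: ρ → (-39,66,2)
river: ρ → (2,66,-39)
river: ρ → (-39,12,29)
river: ρ → (29,46,-22)
river: ρ → (-22,42,33)
river: ρ → (33,24,-31)
ρ-cycle length = 14 (tail of 1 descent step not counted)

14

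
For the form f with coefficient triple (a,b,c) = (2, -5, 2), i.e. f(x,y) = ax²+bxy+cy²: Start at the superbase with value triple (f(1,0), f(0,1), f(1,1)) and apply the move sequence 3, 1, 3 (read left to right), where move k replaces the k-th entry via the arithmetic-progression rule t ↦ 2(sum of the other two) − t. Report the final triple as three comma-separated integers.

start (2,2,-1) = (f(1,0),f(0,1),f(1,1))
replace slot 3: 2·(2+2) − (-1) = 9 → (2,2,9)
replace slot 1: 2·(2+9) − 2 = 20 → (20,2,9)
replace slot 3: 2·(20+2) − 9 = 35 → (20,2,35)

20,2,35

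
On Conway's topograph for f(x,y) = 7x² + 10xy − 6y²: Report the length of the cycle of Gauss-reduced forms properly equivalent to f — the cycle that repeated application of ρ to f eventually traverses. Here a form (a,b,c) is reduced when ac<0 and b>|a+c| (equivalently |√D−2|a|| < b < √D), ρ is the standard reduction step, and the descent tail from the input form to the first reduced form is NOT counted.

D = 268, ⌊√D⌋ = 16
river: ρ → (-6,14,3)
river: ρ → (3,16,-1)
river: ρ → (-1,16,3)
river: ρ → (3,14,-6)
river: ρ → (-6,10,7)
river: ρ → (7,4,-9)
river: ρ → (-9,14,2)
river: ρ → (2,14,-9)
river: ρ → (-9,4,7)
river: ρ → (7,10,-6)
ρ-cycle length = 10 (tail of 0 descent steps not counted)

10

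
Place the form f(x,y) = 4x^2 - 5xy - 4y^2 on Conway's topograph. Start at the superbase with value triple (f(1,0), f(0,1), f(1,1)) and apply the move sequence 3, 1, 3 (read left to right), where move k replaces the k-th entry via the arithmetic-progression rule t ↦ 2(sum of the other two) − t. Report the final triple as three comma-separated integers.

start (4,-4,-5) = (f(1,0),f(0,1),f(1,1))
replace slot 3: 2·(4+(-4)) − (-5) = 5 → (4,-4,5)
replace slot 1: 2·((-4)+5) − 4 = -2 → (-2,-4,5)
replace slot 3: 2·((-2)+(-4)) − 5 = -17 → (-2,-4,-17)

-2,-4,-17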